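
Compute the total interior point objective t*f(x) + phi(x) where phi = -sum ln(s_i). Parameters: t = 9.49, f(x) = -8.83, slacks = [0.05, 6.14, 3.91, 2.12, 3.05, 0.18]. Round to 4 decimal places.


Step 1: Compute log-barrier.
ln values: [-2.9957, 1.8148, 1.3635, 0.7514, 1.1151, -1.7148]
phi = -(-2.9957 + 1.8148 + 1.3635 + 0.7514 + 1.1151 - 1.7148) = -0.3344
Step 2: Compute augmented objective.
t*f(x) = 9.49*-8.83 = -83.7967
Total = -83.7967 - 0.3344 = -84.1311


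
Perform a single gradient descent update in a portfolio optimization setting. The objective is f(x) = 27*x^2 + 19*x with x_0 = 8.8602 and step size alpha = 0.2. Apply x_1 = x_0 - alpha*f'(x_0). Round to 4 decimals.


We compute the gradient at x_0 and apply the update.
f'(x) = 54*x + 19
f'(8.8602) = 54*8.8602 + 19 = 497.4508
x_1 = 8.8602 - 0.2*497.4508 = -90.63


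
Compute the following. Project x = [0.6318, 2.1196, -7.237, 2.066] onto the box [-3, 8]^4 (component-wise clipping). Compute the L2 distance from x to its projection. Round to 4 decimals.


Project each component onto [-3, 8].
clip(0.6318) = 0.6318, clip(2.1196) = 2.1196, clip(-7.237) = -3.0, clip(2.066) = 2.066
Projection = [0.6318, 2.1196, -3.0, 2.066]
Squared diffs: [0.0, 0.0, 17.9522, 0.0]
Distance = sqrt(17.9522) = 4.237


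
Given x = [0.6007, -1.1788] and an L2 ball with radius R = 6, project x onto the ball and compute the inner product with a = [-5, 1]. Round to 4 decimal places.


Step 1: Compute ||x|| (intermediates to 6 decimals).
||x|| = sqrt(0.6007^2 + (-1.1788)^2) = 1.323031
Step 2: Project.
Since ||x|| <= R, proj = x (no scaling needed).
proj(x) = [0.6007, -1.1788]
Step 3: Dot product.
a^T * proj(x) = -5*0.6007 + 1*(-1.1788) = -4.1823


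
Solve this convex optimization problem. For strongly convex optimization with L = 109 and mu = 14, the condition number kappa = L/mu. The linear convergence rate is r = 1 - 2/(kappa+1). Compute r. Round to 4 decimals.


Step 1: Compute the condition number.
kappa = L/mu = 109/14 = 7.7857
Step 2: Compute the convergence rate.
r = 1 - 2/(kappa + 1) = 1 - 2*mu/(L + mu) = (L - mu)/(L + mu) = 95/123 = 0.7724


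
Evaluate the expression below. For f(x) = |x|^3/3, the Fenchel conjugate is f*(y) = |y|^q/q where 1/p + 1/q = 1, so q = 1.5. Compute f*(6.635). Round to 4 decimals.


The conjugate exponent q satisfies 1/p + 1/q = 1.
p = 3, so q = 3/(3 - 1) = 1.5
|y|^q = 6.635^1.5 = 17.0908
f*(6.635) = 17.0908 / 1.5 = 11.3938


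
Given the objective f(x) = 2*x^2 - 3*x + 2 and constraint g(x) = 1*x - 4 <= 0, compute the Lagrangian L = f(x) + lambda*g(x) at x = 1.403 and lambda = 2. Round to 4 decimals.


Step 1: Evaluate f(x).
f(1.403) = 2*1.403^2 - 3*1.403 + 2 = 1.7278
Step 2: Evaluate g(x).
g(1.403) = 1*1.403 - 4 = -2.597
Step 3: Compute Lagrangian.
L = 1.7278 + 2*-2.597 = -3.4662


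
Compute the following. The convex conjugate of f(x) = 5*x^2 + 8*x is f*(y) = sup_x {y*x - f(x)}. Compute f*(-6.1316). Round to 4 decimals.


f*(y) = sup_x {y*x - a*x^2 - b*x} = sup_x {(y-b)*x - a*x^2}
FOC: (y - b) - 2a*x = 0 => x* = (y - b)/(2a)
x* = (-6.1316 - 8)/(2*5) = -1.4132
f*(-6.1316) = (y-b)^2/(4a) = (-6.1316 - 8)^2/(4*5)
= 199.7021/20 = 9.9851


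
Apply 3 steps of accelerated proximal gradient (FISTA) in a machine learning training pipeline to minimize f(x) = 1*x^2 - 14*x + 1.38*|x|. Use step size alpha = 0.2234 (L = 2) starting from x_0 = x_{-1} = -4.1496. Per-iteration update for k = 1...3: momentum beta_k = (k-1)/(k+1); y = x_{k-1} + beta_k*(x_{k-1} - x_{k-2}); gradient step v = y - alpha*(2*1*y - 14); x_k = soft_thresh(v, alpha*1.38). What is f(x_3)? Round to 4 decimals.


FISTA on f(x) = 1*x^2 - 14*x + 1.38*|x|
L = 2, alpha = 0.2234
Iteration 1: beta = 0.0, y = -4.1496 + 0.0*(-4.1496 + 4.1496) = -4.1496
  grad(y) = -22.2992, v = y - alpha*grad = 0.832
  prox(v) = soft_thresh(0.832, 0.3083) = 0.5237
Iteration 2: beta = 0.3333, y = 0.5237 + 0.3333*(0.5237 + 4.1496) = 2.0815
  grad(y) = -9.8369, v = y - alpha*grad = 4.2791
  prox(v) = soft_thresh(4.2791, 0.3083) = 3.9708
Iteration 3: beta = 0.5, y = 3.9708 + 0.5*(3.9708 - 0.5237) = 5.6943
  grad(y) = -2.6113, v = y - alpha*grad = 6.2777
  prox(v) = soft_thresh(6.2777, 0.3083) = 5.9694
f(x_3) = 1*5.9694^2 - 14*5.9694 + 1.38*|5.9694| = -39.7001


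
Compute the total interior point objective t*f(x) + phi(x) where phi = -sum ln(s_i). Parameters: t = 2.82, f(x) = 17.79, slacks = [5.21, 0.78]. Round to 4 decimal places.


Step 1: Compute log-barrier.
ln values: [1.6506, -0.2485]
phi = -(1.6506 - 0.2485) = -1.4021
Step 2: Compute augmented objective.
t*f(x) = 2.82*17.79 = 50.1678
Total = 50.1678 - 1.4021 = 48.7657


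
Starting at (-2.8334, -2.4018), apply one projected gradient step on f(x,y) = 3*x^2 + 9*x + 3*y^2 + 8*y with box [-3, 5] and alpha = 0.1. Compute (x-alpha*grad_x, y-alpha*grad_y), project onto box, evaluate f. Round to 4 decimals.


Step 1: Compute gradient at (-2.8334, -2.4018).
grad_x = 2*3*-2.8334 + 9 = -8.0004
grad_y = 2*3*-2.4018 + 8 = -6.4108
Step 2: Gradient step.
x_raw = -2.8334 - 0.1*-8.0004 = -2.0334
y_raw = -2.4018 - 0.1*-6.4108 = -1.7607
Step 3: Project onto [-3, 5].
x_proj = clip(-2.0334) = -2.0334
y_proj = clip(-1.7607) = -1.7607
Step 4: Evaluate f.
f(-2.0334, -1.7607) = -10.6819


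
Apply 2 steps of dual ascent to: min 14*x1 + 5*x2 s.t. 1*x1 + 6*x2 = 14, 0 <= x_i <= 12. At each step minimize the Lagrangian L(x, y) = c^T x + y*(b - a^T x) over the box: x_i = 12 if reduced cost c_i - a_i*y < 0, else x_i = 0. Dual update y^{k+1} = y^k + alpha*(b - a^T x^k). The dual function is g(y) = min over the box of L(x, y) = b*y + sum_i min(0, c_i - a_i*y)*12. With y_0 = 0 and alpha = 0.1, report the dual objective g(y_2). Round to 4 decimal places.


Dual ascent for LP: min 14*x1 + 5*x2, 1*x1 + 6*x2 = 14, 0 <= x_i <= 12
Step 1: y^k = 0.0, reduced costs: (14.0, 5.0)
  x^k = (0.0, 0.0), subgradient = b - a^T x = 14.0
  y^{k+1} = 0.0 + 0.1*14.0 = 1.4
Step 2: y^k = 1.4, reduced costs: (12.6, -3.4)
  x^k = (0.0, 12.0), subgradient = b - a^T x = -58.0
  y^{k+1} = 1.4 + 0.1*-58.0 = -4.4
Dual objective at y_2 = -4.4: reduced costs (18.4, 31.4), box minimizer x = (0.0, 0.0)
g(y_2) = b*y + (c1 - a1*y)*x1 + (c2 - a2*y)*x2 = 14*(-4.4) + 18.4*0.0 + 31.4*0.0 = -61.6 + 0.0 + 0.0 = -61.6


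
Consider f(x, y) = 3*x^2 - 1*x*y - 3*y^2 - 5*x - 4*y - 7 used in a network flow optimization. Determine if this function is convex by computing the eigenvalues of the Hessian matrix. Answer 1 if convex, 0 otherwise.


The Hessian of f(x,y) = 3*x^2 - 1*x*y - 3*y^2 - 5*x - 4*y - 7 is:
H = [[6, -1], [-1, -6]]
Trace = 6 - 6 = 0
Determinant = 6*-6 - (-1)^2 = -37
Discriminant = (0)^2 - 4*-37 = 148.0
Eigenvalues: lambda_1 = -6.0828, lambda_2 = 6.0828
The function is not convex.

0


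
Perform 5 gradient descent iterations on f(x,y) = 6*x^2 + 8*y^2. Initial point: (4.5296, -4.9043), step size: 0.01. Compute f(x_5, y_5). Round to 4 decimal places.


Gradient descent on f(x,y) = 6*x^2 + 8*y^2.
Starting point: (4.5296, -4.9043), alpha = 0.01
Step 1: grad_x = 2*6*4.5296 = 54.3552, grad_y = 2*8*-4.9043 = -78.4688
  x_1 = 4.5296 - 0.01*54.3552 = 3.986
  y_1 = -4.9043 - 0.01*-78.4688 = -4.1196
Step 2: grad_x = 2*6*3.986 = 47.8326, grad_y = 2*8*-4.1196 = -65.9138
  x_2 = 3.986 - 0.01*47.8326 = 3.5077
  y_2 = -4.1196 - 0.01*-65.9138 = -3.4605
Step 3: grad_x = 2*6*3.5077 = 42.0927, grad_y = 2*8*-3.4605 = -55.3676
  x_3 = 3.5077 - 0.01*42.0927 = 3.0868
  y_3 = -3.4605 - 0.01*-55.3676 = -2.9068
Step 4: grad_x = 2*6*3.0868 = 37.0415, grad_y = 2*8*-2.9068 = -46.5088
  x_4 = 3.0868 - 0.01*37.0415 = 2.7164
  y_4 = -2.9068 - 0.01*-46.5088 = -2.4417
Step 5: grad_x = 2*6*2.7164 = 32.5966, grad_y = 2*8*-2.4417 = -39.0674
  x_5 = 2.7164 - 0.01*32.5966 = 2.3904
  y_5 = -2.4417 - 0.01*-39.0674 = -2.051
f(2.3904, -2.051) = 6*2.3904^2 + 8*(-2.051)^2 = 67.9385


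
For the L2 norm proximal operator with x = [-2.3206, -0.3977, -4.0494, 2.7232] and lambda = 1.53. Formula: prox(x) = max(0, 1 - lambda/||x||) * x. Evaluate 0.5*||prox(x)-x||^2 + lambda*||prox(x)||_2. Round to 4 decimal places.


Step 1: Compute ||x||.
||x|| = 5.4182
Step 2: Compute scaling factor.
scale = max(0, 1 - 1.53/5.4182) = 0.7176
Step 3: prox(x) = [-1.6653, -0.2854, -2.9059, 1.9542]
||prox(x)|| = 3.8882
Step 4: Proximal objective.
0.5*||prox-x||^2 = 1.1705
lambda*||prox|| = 5.9489
Total = 7.1194


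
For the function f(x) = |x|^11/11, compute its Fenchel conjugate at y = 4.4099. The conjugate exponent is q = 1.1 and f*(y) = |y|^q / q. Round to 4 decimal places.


The conjugate exponent q satisfies 1/p + 1/q = 1.
p = 11, so q = 11/(11 - 1) = 1.1
|y|^q = 4.4099^1.1 = 5.1153
f*(4.4099) = 5.1153 / 1.1 = 4.6503


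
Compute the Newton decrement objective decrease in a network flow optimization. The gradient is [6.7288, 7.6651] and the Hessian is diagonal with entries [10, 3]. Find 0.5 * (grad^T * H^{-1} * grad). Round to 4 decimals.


Step 1: H is diagonal, so H^(-1) * g = [0.6729, 2.555].
Step 2: g^T H^(-1) g = sum_i g_i^2 / H_ii
  = (6.7288)^2/10 + (7.6651)^2/3
  = 4.5277 + 19.5846 = 24.1123
Step 3: Objective decrease = 0.5 * g^T H^(-1) g = 12.0561


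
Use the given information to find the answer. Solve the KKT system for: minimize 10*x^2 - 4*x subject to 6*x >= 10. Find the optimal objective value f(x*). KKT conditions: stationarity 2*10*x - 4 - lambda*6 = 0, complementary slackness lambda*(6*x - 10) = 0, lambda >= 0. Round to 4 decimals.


Step 1: Try lambda = 0 (constraint inactive).
x_unc = 4/(2*10) = 0.2
Check: 6*0.2 = 1.2 < 10 -- violated!
Step 2: Constraint must be active: 6*x = 10
x* = 10/6 = 5/3 = 1.6667 (rounded; the exact value 5/3 is used below)
lambda = (2*10*(5/3) - 4)/6 = 4.8889
Step 3: Compute optimal value.
f(x*) = 10*(5/3)^2 - 4*(5/3) = 21.1111


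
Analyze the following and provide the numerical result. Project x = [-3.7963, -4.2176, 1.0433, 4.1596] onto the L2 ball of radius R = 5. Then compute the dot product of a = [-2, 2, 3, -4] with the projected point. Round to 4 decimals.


Step 1: Compute ||x|| (intermediates to 6 decimals).
||x|| = sqrt((-3.7963)^2 + (-4.2176)^2 + 1.0433^2 + 4.1596^2) = 7.11272
Step 2: Project.
Since ||x|| > R, scale = R/||x|| = 5/7.11272 = 0.702966, proj(x) = scale * x
proj(x) = [-2.66867, -2.964829, 0.733404, 2.924057]
Step 3: Dot product.
a^T * proj(x) = -2*(-2.66867) + 2*(-2.964829) + 3*0.733404 - 4*2.924057 = -10.0883


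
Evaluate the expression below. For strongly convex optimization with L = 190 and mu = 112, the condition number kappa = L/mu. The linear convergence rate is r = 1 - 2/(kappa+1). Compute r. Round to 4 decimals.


Step 1: Compute the condition number.
kappa = L/mu = 190/112 = 1.6964
Step 2: Compute the convergence rate.
r = 1 - 2/(kappa + 1) = 1 - 2*mu/(L + mu) = (L - mu)/(L + mu) = 78/302 = 0.2583


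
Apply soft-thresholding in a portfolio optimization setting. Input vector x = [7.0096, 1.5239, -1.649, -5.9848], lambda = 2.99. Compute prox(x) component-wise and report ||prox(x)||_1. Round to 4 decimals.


Soft-thresholding with lambda = 2.99:
prox(7.0096) = sign(7.0096)*max(|7.0096| - 2.99, 0) = 4.0196
prox(1.5239) = sign(1.5239)*max(|1.5239| - 2.99, 0) = 0.0
prox(-1.649) = sign(-1.649)*max(|-1.649| - 2.99, 0) = 0.0
prox(-5.9848) = sign(-5.9848)*max(|-5.9848| - 2.99, 0) = -2.9948
prox(x) = [4.0196, 0.0, 0.0, -2.9948]
||prox(x)||_1 = 4.0196 + 0.0 + 0.0 + 2.9948 = 7.0144


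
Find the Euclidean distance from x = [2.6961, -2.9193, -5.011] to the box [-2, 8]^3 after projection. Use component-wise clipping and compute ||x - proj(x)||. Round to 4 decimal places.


Project each component onto [-2, 8].
clip(2.6961) = 2.6961, clip(-2.9193) = -2.0, clip(-5.011) = -2.0
Projection = [2.6961, -2.0, -2.0]
Squared diffs: [0.0, 0.8451, 9.0661]
Distance = sqrt(9.9112) = 3.1482


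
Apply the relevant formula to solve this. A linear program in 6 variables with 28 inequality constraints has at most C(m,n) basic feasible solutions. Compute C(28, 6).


Each vertex corresponds to some choice of n active constraints out of m, so the number of vertices is at most C(m, n) = m! / (n!(m-n)!).
m = 28, n = 6
Numerator: 28 * 27 * 26 * 25 * 24 * 23
Denominator: 6! = 720
C(28, 6) = 376740


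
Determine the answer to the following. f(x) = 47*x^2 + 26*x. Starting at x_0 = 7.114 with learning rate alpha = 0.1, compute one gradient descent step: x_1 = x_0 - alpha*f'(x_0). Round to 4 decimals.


We compute the gradient at x_0 and apply the update.
f'(x) = 94*x + 26
f'(7.114) = 94*7.114 + 26 = 694.716
x_1 = 7.114 - 0.1*694.716 = -62.3576


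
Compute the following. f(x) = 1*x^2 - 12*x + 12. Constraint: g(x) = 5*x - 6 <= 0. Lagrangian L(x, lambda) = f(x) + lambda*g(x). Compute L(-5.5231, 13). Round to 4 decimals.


Step 1: Evaluate f(x).
f(-5.5231) = 1*(-5.5231)^2 - 12*(-5.5231) + 12 = 108.7818
Step 2: Evaluate g(x).
g(-5.5231) = 5*-5.5231 - 6 = -33.6155
Step 3: Compute Lagrangian.
L = 108.7818 + 13*-33.6155 = -328.2197


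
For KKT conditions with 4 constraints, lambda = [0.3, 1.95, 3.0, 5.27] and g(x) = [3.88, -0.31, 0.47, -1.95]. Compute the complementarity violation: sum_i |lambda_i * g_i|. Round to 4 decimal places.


KKT complementary slackness check:
lambda_1 * g_1 = 0.3 * 3.88 = 1.164
lambda_2 * g_2 = 1.95 * -0.31 = -0.6045
lambda_3 * g_3 = 3.0 * 0.47 = 1.41
lambda_4 * g_4 = 5.27 * -1.95 = -10.2765
Total violation = 1.164 + 0.6045 + 1.41 + 10.2765 = 13.455


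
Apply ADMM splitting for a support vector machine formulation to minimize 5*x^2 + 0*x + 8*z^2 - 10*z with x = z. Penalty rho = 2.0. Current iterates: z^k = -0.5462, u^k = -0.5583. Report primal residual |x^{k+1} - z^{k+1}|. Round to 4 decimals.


ADMM iteration with rho = 2.0, z^k = -0.5462, u^k = -0.5583
Step 1: x-update.
Minimize 5*x^2 + 0*x + (2.0/2)*(x + 0.5462 - 0.5583)^2
FOC: (2*5 + 2.0)*x = 0 + 2.0*(-0.5462 + 0.5583)
x^{k+1} = 0.002
Step 2: z-update.
Minimize 8*z^2 - 10*z + (2.0/2)*(0.002 - z - 0.5583)^2
FOC: (2*8 + 2.0)*z = 10 + 2.0*(0.002 - 0.5583)
z^{k+1} = 0.4937
Step 3: u-update.
u^{k+1} = -0.5583 + 0.002 - 0.4937 = -1.05
Step 4: Primal residual = |0.002 - 0.4937| = 0.4917


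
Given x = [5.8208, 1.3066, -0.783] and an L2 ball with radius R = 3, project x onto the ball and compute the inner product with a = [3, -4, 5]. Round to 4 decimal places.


Step 1: Compute ||x|| (intermediates to 6 decimals).
||x|| = sqrt(5.8208^2 + 1.3066^2 + (-0.783)^2) = 6.01681
Step 2: Project.
Since ||x|| > R, scale = R/||x|| = 3/6.01681 = 0.498603, proj(x) = scale * x
proj(x) = [2.902268, 0.651475, -0.390406]
Step 3: Dot product.
a^T * proj(x) = 3*2.902268 - 4*0.651475 + 5*(-0.390406) = 4.1489


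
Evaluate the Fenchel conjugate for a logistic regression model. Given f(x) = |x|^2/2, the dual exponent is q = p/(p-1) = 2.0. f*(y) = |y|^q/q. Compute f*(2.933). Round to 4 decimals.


The conjugate exponent q satisfies 1/p + 1/q = 1.
p = 2, so q = 2/(2 - 1) = 2.0
|y|^q = 2.933^2.0 = 8.6025
f*(2.933) = 8.6025 / 2.0 = 4.3012


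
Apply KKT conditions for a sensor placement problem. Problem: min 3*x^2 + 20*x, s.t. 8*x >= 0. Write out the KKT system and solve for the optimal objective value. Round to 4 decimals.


Step 1: Try lambda = 0 (constraint inactive).
x_unc = -20/(2*3) = -3.3333
Check: 8*-3.3333 = -26.6664 < 0 -- violated!
Step 2: Constraint must be active: 8*x = 0
x* = 0/8 = 0.0
lambda = (2*3*0.0 + 20)/8 = 2.5
Step 3: Compute optimal value.
f(x*) = 3*0.0^2 + 20*0.0 = 0.0


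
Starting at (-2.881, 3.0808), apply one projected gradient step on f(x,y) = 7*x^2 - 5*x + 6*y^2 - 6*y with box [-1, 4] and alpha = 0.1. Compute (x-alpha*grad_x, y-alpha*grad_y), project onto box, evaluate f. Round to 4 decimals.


Step 1: Compute gradient at (-2.881, 3.0808).
grad_x = 2*7*-2.881 - 5 = -45.334
grad_y = 2*6*3.0808 - 6 = 30.9696
Step 2: Gradient step.
x_raw = -2.881 - 0.1*-45.334 = 1.6524
y_raw = 3.0808 - 0.1*30.9696 = -0.0162
Step 3: Project onto [-1, 4].
x_proj = clip(1.6524) = 1.6524
y_proj = clip(-0.0162) = -0.0162
Step 4: Evaluate f.
f(1.6524, -0.0162) = 10.9495


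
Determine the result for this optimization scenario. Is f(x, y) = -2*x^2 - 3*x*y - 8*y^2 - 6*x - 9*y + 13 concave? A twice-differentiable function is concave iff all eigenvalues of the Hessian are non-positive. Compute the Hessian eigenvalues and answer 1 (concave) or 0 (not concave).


The Hessian of f(x,y) = -2*x^2 - 3*x*y - 8*y^2 - 6*x - 9*y + 13 is:
H = [[-4, -3], [-3, -16]]
Trace = -4 - 16 = -20
Determinant = -4*-16 - (-3)^2 = 55
Discriminant = (-20)^2 - 4*55 = 180.0
Eigenvalues: lambda_1 = -16.7082, lambda_2 = -3.2918
The function is concave.

1


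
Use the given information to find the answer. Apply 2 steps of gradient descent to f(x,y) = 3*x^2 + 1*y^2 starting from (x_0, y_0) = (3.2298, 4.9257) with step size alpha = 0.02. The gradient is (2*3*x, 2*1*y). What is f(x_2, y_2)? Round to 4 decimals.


Gradient descent on f(x,y) = 3*x^2 + 1*y^2.
Starting point: (3.2298, 4.9257), alpha = 0.02
Step 1: grad_x = 2*3*3.2298 = 19.3788, grad_y = 2*1*4.9257 = 9.8514
  x_1 = 3.2298 - 0.02*19.3788 = 2.8422
  y_1 = 4.9257 - 0.02*9.8514 = 4.7287
Step 2: grad_x = 2*3*2.8422 = 17.0533, grad_y = 2*1*4.7287 = 9.4573
  x_2 = 2.8422 - 0.02*17.0533 = 2.5012
  y_2 = 4.7287 - 0.02*9.4573 = 4.5395
f(2.5012, 4.5395) = 3*2.5012^2 + 1*4.5395^2 = 39.3746


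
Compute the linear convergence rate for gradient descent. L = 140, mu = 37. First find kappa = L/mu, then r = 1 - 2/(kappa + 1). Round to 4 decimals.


Step 1: Compute the condition number.
kappa = L/mu = 140/37 = 3.7838
Step 2: Compute the convergence rate.
r = 1 - 2/(kappa + 1) = 1 - 2*mu/(L + mu) = (L - mu)/(L + mu) = 103/177 = 0.5819


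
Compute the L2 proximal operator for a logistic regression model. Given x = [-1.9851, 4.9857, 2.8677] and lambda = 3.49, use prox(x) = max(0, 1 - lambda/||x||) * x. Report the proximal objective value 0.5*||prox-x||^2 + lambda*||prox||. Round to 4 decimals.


Step 1: Compute ||x||.
||x|| = 6.0845
Step 2: Compute scaling factor.
scale = max(0, 1 - 3.49/6.0845) = 0.4264
Step 3: prox(x) = [-0.8465, 2.126, 1.2228]
||prox(x)|| = 2.5945
Step 4: Proximal objective.
0.5*||prox-x||^2 = 6.0901
lambda*||prox|| = 9.0548
Total = 15.145


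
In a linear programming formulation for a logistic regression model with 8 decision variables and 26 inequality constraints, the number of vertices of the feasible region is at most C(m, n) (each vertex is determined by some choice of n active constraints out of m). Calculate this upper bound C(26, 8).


Each vertex corresponds to some choice of n active constraints out of m, so the number of vertices is at most C(m, n) = m! / (n!(m-n)!).
m = 26, n = 8
Numerator: 26 * 25 * 24 * 23 * 22 * 21 * 20 * 19
Denominator: 8! = 40320
C(26, 8) = 1562275


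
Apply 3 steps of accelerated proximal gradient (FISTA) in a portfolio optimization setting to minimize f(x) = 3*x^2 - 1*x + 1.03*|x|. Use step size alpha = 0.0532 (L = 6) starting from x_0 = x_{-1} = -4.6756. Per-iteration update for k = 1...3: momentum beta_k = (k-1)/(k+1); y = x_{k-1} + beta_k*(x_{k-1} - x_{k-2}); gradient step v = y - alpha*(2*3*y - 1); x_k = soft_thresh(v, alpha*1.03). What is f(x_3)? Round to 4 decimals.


FISTA on f(x) = 3*x^2 - 1*x + 1.03*|x|
L = 6, alpha = 0.0532
Iteration 1: beta = 0.0, y = -4.6756 + 0.0*(-4.6756 + 4.6756) = -4.6756
  grad(y) = -29.0536, v = y - alpha*grad = -3.1299
  prox(v) = soft_thresh(-3.1299, 0.0548) = -3.0752
Iteration 2: beta = 0.3333, y = -3.0752 + 0.3333*(-3.0752 + 4.6756) = -2.5417
  grad(y) = -16.25, v = y - alpha*grad = -1.6772
  prox(v) = soft_thresh(-1.6772, 0.0548) = -1.6224
Iteration 3: beta = 0.5, y = -1.6224 + 0.5*(-1.6224 + 3.0752) = -0.896
  grad(y) = -6.3759, v = y - alpha*grad = -0.5568
  prox(v) = soft_thresh(-0.5568, 0.0548) = -0.502
f(x_3) = 3*(-0.502)^2 - 1*(-0.502) + 1.03*|-0.502| = 1.775


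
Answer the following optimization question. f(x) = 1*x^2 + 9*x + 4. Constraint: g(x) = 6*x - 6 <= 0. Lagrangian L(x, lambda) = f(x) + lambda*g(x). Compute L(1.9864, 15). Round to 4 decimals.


Step 1: Evaluate f(x).
f(1.9864) = 1*1.9864^2 + 9*1.9864 + 4 = 25.8234
Step 2: Evaluate g(x).
g(1.9864) = 6*1.9864 - 6 = 5.9184
Step 3: Compute Lagrangian.
L = 25.8234 + 15*5.9184 = 114.5994


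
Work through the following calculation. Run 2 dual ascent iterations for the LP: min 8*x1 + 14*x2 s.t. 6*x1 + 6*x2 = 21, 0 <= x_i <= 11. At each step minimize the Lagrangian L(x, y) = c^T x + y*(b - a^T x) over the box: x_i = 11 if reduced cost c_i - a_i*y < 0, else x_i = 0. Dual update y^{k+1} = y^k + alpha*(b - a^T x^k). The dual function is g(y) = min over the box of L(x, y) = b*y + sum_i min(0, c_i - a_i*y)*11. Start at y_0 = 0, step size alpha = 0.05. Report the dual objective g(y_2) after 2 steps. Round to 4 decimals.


Dual ascent for LP: min 8*x1 + 14*x2, 6*x1 + 6*x2 = 21, 0 <= x_i <= 11
Step 1: y^k = 0.0, reduced costs: (8.0, 14.0)
  x^k = (0.0, 0.0), subgradient = b - a^T x = 21.0
  y^{k+1} = 0.0 + 0.05*21.0 = 1.05
Step 2: y^k = 1.05, reduced costs: (1.7, 7.7)
  x^k = (0.0, 0.0), subgradient = b - a^T x = 21.0
  y^{k+1} = 1.05 + 0.05*21.0 = 2.1
Dual objective at y_2 = 2.1: reduced costs (-4.6, 1.4), box minimizer x = (11.0, 0.0)
g(y_2) = b*y + (c1 - a1*y)*x1 + (c2 - a2*y)*x2 = 21*2.1 + (-4.6)*11.0 + 1.4*0.0 = 44.1 - 50.6 + 0.0 = -6.5


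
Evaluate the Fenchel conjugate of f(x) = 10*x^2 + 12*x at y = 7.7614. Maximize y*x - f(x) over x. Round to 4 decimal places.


f*(y) = sup_x {y*x - a*x^2 - b*x} = sup_x {(y-b)*x - a*x^2}
FOC: (y - b) - 2a*x = 0 => x* = (y - b)/(2a)
x* = (7.7614 - 12)/(2*10) = -0.2119
f*(7.7614) = (y-b)^2/(4a) = (7.7614 - 12)^2/(4*10)
= 17.9657/40 = 0.4491


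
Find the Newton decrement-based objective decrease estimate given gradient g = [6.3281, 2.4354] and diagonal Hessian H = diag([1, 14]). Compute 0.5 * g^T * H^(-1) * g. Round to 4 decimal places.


Step 1: H is diagonal, so H^(-1) * g = [6.3281, 0.174].
Step 2: g^T H^(-1) g = sum_i g_i^2 / H_ii
  = (6.3281)^2/1 + (2.4354)^2/14
  = 40.0448 + 0.4237 = 40.4685
Step 3: Objective decrease = 0.5 * g^T H^(-1) g = 20.2343


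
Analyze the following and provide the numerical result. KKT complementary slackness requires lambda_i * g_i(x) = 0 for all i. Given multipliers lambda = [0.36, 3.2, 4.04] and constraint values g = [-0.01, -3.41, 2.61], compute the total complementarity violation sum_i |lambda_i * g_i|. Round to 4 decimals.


KKT complementary slackness check:
lambda_1 * g_1 = 0.36 * -0.01 = -0.0036
lambda_2 * g_2 = 3.2 * -3.41 = -10.912
lambda_3 * g_3 = 4.04 * 2.61 = 10.5444
Total violation = 0.0036 + 10.912 + 10.5444 = 21.46


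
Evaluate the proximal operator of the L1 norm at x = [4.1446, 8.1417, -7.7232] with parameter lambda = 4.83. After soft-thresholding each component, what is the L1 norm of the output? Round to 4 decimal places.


Soft-thresholding with lambda = 4.83:
prox(4.1446) = sign(4.1446)*max(|4.1446| - 4.83, 0) = 0.0
prox(8.1417) = sign(8.1417)*max(|8.1417| - 4.83, 0) = 3.3117
prox(-7.7232) = sign(-7.7232)*max(|-7.7232| - 4.83, 0) = -2.8932
prox(x) = [0.0, 3.3117, -2.8932]
||prox(x)||_1 = 0.0 + 3.3117 + 2.8932 = 6.2049


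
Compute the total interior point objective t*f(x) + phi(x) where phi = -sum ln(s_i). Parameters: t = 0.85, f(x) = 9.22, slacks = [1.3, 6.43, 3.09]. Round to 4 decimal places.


Step 1: Compute log-barrier.
ln values: [0.2624, 1.861, 1.1282]
phi = -(0.2624 + 1.861 + 1.1282) = -3.2515
Step 2: Compute augmented objective.
t*f(x) = 0.85*9.22 = 7.837
Total = 7.837 - 3.2515 = 4.5855


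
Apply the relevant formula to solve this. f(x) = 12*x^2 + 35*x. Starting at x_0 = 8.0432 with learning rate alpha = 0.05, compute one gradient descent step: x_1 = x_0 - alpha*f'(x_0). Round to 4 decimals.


We compute the gradient at x_0 and apply the update.
f'(x) = 24*x + 35
f'(8.0432) = 24*8.0432 + 35 = 228.0368
x_1 = 8.0432 - 0.05*228.0368 = -3.3586


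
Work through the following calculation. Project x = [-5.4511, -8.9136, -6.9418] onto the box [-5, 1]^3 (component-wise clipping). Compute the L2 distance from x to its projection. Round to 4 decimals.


Project each component onto [-5, 1].
clip(-5.4511) = -5.0, clip(-8.9136) = -5.0, clip(-6.9418) = -5.0
Projection = [-5.0, -5.0, -5.0]
Squared diffs: [0.2035, 15.3163, 3.7706]
Distance = sqrt(19.2904) = 4.3921


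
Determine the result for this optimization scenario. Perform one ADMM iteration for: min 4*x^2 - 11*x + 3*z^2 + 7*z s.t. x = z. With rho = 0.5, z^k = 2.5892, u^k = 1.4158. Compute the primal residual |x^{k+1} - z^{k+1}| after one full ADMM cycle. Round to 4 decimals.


ADMM iteration with rho = 0.5, z^k = 2.5892, u^k = 1.4158
Step 1: x-update.
Minimize 4*x^2 - 11*x + (0.5/2)*(x - 2.5892 + 1.4158)^2
FOC: (2*4 + 0.5)*x = 11 + 0.5*(2.5892 - 1.4158)
x^{k+1} = 1.3631
Step 2: z-update.
Minimize 3*z^2 + 7*z + (0.5/2)*(1.3631 - z + 1.4158)^2
FOC: (2*3 + 0.5)*z = -7 + 0.5*(1.3631 + 1.4158)
z^{k+1} = -0.8632
Step 3: u-update.
u^{k+1} = 1.4158 + 1.3631 + 0.8632 = 3.6421
Step 4: Primal residual = |1.3631 + 0.8632| = 2.2263


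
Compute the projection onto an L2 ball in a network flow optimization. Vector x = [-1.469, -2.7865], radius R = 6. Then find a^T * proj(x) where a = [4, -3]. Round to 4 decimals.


Step 1: Compute ||x|| (intermediates to 6 decimals).
||x|| = sqrt((-1.469)^2 + (-2.7865)^2) = 3.150007
Step 2: Project.
Since ||x|| <= R, proj = x (no scaling needed).
proj(x) = [-1.469, -2.7865]
Step 3: Dot product.
a^T * proj(x) = 4*(-1.469) - 3*(-2.7865) = 2.4835


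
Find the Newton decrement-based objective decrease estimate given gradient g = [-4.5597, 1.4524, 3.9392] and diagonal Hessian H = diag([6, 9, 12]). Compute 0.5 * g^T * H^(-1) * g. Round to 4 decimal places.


Step 1: H is diagonal, so H^(-1) * g = [-0.76, 0.1614, 0.3283].
Step 2: g^T H^(-1) g = sum_i g_i^2 / H_ii
  = (-4.5597)^2/6 + (1.4524)^2/9 + (3.9392)^2/12
  = 3.4651 + 0.2344 + 1.2931 = 4.9926
Step 3: Objective decrease = 0.5 * g^T H^(-1) g = 2.4963


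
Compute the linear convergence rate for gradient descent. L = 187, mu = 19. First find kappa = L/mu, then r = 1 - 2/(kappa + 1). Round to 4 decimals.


Step 1: Compute the condition number.
kappa = L/mu = 187/19 = 9.8421
Step 2: Compute the convergence rate.
r = 1 - 2/(kappa + 1) = 1 - 2*mu/(L + mu) = (L - mu)/(L + mu) = 168/206 = 0.8155


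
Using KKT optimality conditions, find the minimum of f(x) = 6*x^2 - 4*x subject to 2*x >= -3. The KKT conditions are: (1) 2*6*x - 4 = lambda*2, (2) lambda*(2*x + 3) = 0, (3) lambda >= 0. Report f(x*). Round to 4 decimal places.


Step 1: Try lambda = 0 (constraint inactive).
Stationarity: 2*6*x - 4 = 0
x* = 4/(2*6) = 1/3 = 0.3333 (rounded; the exact value 1/3 is used below)
Check constraint: 2*0.3333 = 0.6666 >= -3 -- satisfied.
Step 2: Compute optimal value.
f(x*) = 6*(1/3)^2 - 4*(1/3) = -0.6667


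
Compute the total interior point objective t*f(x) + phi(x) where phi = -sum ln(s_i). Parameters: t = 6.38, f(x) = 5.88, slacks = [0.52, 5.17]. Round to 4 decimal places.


Step 1: Compute log-barrier.
ln values: [-0.6539, 1.6429]
phi = -(-0.6539 + 1.6429) = -0.9889
Step 2: Compute augmented objective.
t*f(x) = 6.38*5.88 = 37.5144
Total = 37.5144 - 0.9889 = 36.5255


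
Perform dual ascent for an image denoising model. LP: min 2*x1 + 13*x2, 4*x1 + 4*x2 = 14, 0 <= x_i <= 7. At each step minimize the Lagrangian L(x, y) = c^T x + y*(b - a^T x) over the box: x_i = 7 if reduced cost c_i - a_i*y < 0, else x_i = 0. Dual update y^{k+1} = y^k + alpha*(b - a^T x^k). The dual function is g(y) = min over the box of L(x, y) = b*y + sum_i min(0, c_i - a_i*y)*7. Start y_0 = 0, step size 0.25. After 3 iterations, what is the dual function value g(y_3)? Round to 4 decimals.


Dual ascent for LP: min 2*x1 + 13*x2, 4*x1 + 4*x2 = 14, 0 <= x_i <= 7
Step 1: y^k = 0.0, reduced costs: (2.0, 13.0)
  x^k = (0.0, 0.0), subgradient = b - a^T x = 14.0
  y^{k+1} = 0.0 + 0.25*14.0 = 3.5
Step 2: y^k = 3.5, reduced costs: (-12.0, -1.0)
  x^k = (7.0, 7.0), subgradient = b - a^T x = -42.0
  y^{k+1} = 3.5 + 0.25*-42.0 = -7.0
Step 3: y^k = -7.0, reduced costs: (30.0, 41.0)
  x^k = (0.0, 0.0), subgradient = b - a^T x = 14.0
  y^{k+1} = -7.0 + 0.25*14.0 = -3.5
Dual objective at y_3 = -3.5: reduced costs (16.0, 27.0), box minimizer x = (0.0, 0.0)
g(y_3) = b*y + (c1 - a1*y)*x1 + (c2 - a2*y)*x2 = 14*(-3.5) + 16.0*0.0 + 27.0*0.0 = -49.0 + 0.0 + 0.0 = -49.0


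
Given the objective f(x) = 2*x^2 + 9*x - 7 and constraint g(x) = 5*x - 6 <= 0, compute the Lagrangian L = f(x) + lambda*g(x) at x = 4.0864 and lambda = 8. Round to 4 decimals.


Step 1: Evaluate f(x).
f(4.0864) = 2*4.0864^2 + 9*4.0864 - 7 = 63.1749
Step 2: Evaluate g(x).
g(4.0864) = 5*4.0864 - 6 = 14.432
Step 3: Compute Lagrangian.
L = 63.1749 + 8*14.432 = 178.6309


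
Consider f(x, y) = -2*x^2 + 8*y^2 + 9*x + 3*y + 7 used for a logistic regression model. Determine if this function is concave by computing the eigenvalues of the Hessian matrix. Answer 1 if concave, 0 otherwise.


The Hessian of f(x,y) = -2*x^2 + 8*y^2 + 9*x + 3*y + 7 is:
H = [[-4, 0], [0, 16]]
Trace = -4 + 16 = 12
Determinant = -4*16 - (0)^2 = -64
Discriminant = (12)^2 - 4*-64 = 400.0
Eigenvalues: lambda_1 = -4.0, lambda_2 = 16.0
The function is not concave.

0


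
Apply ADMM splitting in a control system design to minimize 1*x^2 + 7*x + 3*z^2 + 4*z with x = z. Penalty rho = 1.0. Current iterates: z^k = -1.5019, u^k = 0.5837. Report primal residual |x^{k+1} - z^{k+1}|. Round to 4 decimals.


ADMM iteration with rho = 1.0, z^k = -1.5019, u^k = 0.5837
Step 1: x-update.
Minimize 1*x^2 + 7*x + (1.0/2)*(x + 1.5019 + 0.5837)^2
FOC: (2*1 + 1.0)*x = -7 + 1.0*(-1.5019 - 0.5837)
x^{k+1} = -3.0285
Step 2: z-update.
Minimize 3*z^2 + 4*z + (1.0/2)*(-3.0285 - z + 0.5837)^2
FOC: (2*3 + 1.0)*z = -4 + 1.0*(-3.0285 + 0.5837)
z^{k+1} = -0.9207
Step 3: u-update.
u^{k+1} = 0.5837 - 3.0285 + 0.9207 = -1.5241
Step 4: Primal residual = |-3.0285 + 0.9207| = 2.1078


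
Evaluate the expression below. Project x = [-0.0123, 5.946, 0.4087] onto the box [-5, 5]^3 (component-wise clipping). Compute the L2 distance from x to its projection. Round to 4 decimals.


Project each component onto [-5, 5].
clip(-0.0123) = -0.0123, clip(5.946) = 5.0, clip(0.4087) = 0.4087
Projection = [-0.0123, 5.0, 0.4087]
Squared diffs: [0.0, 0.8949, 0.0]
Distance = sqrt(0.8949) = 0.946


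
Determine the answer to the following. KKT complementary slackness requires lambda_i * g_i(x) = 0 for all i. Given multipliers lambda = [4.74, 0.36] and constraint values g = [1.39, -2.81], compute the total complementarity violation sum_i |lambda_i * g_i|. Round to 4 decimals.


KKT complementary slackness check:
lambda_1 * g_1 = 4.74 * 1.39 = 6.5886
lambda_2 * g_2 = 0.36 * -2.81 = -1.0116
Total violation = 6.5886 + 1.0116 = 7.6002


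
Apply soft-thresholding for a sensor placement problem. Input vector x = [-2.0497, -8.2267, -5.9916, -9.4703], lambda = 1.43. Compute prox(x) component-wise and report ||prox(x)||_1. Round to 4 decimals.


Soft-thresholding with lambda = 1.43:
prox(-2.0497) = sign(-2.0497)*max(|-2.0497| - 1.43, 0) = -0.6197
prox(-8.2267) = sign(-8.2267)*max(|-8.2267| - 1.43, 0) = -6.7967
prox(-5.9916) = sign(-5.9916)*max(|-5.9916| - 1.43, 0) = -4.5616
prox(-9.4703) = sign(-9.4703)*max(|-9.4703| - 1.43, 0) = -8.0403
prox(x) = [-0.6197, -6.7967, -4.5616, -8.0403]
||prox(x)||_1 = 0.6197 + 6.7967 + 4.5616 + 8.0403 = 20.0183


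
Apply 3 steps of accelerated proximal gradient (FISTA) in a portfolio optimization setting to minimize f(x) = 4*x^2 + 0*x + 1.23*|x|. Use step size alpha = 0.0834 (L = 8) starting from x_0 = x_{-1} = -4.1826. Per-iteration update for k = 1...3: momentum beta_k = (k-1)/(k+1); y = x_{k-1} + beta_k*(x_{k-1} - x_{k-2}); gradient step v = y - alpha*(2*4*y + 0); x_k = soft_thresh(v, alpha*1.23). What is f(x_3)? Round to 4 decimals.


FISTA on f(x) = 4*x^2 + 0*x + 1.23*|x|
L = 8, alpha = 0.0834
Iteration 1: beta = 0.0, y = -4.1826 + 0.0*(-4.1826 + 4.1826) = -4.1826
  grad(y) = -33.4608, v = y - alpha*grad = -1.392
  prox(v) = soft_thresh(-1.392, 0.1026) = -1.2894
Iteration 2: beta = 0.3333, y = -1.2894 + 0.3333*(-1.2894 + 4.1826) = -0.325
  grad(y) = -2.5999, v = y - alpha*grad = -0.1082
  prox(v) = soft_thresh(-0.1082, 0.1026) = -0.0056
Iteration 3: beta = 0.5, y = -0.0056 + 0.5*(-0.0056 + 1.2894) = 0.6363
  grad(y) = 5.0907, v = y - alpha*grad = 0.2118
  prox(v) = soft_thresh(0.2118, 0.1026) = 0.1092
f(x_3) = 4*0.1092^2 + 0*0.1092 + 1.23*|0.1092| = 0.182


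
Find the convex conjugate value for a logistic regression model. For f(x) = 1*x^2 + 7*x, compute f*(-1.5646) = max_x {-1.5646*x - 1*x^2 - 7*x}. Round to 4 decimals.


f*(y) = sup_x {y*x - a*x^2 - b*x} = sup_x {(y-b)*x - a*x^2}
FOC: (y - b) - 2a*x = 0 => x* = (y - b)/(2a)
x* = (-1.5646 - 7)/(2*1) = -4.2823
f*(-1.5646) = (y-b)^2/(4a) = (-1.5646 - 7)^2/(4*1)
= 73.3524/4 = 18.3381


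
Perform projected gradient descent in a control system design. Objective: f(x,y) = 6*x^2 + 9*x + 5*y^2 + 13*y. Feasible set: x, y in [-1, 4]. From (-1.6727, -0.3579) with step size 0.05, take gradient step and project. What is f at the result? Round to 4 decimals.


Step 1: Compute gradient at (-1.6727, -0.3579).
grad_x = 2*6*-1.6727 + 9 = -11.0724
grad_y = 2*5*-0.3579 + 13 = 9.421
Step 2: Gradient step.
x_raw = -1.6727 - 0.05*-11.0724 = -1.1191
y_raw = -0.3579 - 0.05*9.421 = -0.829
Step 3: Project onto [-1, 4].
x_proj = clip(-1.1191) = -1.0
y_proj = clip(-0.829) = -0.829
Step 4: Evaluate f.
f(-1.0, -0.829) = -10.3406


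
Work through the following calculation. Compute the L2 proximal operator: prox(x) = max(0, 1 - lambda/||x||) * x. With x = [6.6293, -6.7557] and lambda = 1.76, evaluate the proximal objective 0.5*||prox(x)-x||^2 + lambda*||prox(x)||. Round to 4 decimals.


Step 1: Compute ||x||.
||x|| = 9.465
Step 2: Compute scaling factor.
scale = max(0, 1 - 1.76/9.465) = 0.8141
Step 3: prox(x) = [5.3966, -5.4995]
||prox(x)|| = 7.705
Step 4: Proximal objective.
0.5*||prox-x||^2 = 1.5488
lambda*||prox|| = 13.5608
Total = 15.1097


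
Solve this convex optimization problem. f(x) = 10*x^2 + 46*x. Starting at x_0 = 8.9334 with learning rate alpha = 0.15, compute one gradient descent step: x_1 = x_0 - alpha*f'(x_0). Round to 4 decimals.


We compute the gradient at x_0 and apply the update.
f'(x) = 20*x + 46
f'(8.9334) = 20*8.9334 + 46 = 224.668
x_1 = 8.9334 - 0.15*224.668 = -24.7668


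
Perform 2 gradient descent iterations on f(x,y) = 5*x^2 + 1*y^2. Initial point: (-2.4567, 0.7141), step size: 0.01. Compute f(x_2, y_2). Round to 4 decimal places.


Gradient descent on f(x,y) = 5*x^2 + 1*y^2.
Starting point: (-2.4567, 0.7141), alpha = 0.01
Step 1: grad_x = 2*5*-2.4567 = -24.567, grad_y = 2*1*0.7141 = 1.4282
  x_1 = -2.4567 - 0.01*-24.567 = -2.211
  y_1 = 0.7141 - 0.01*1.4282 = 0.6998
Step 2: grad_x = 2*5*-2.211 = -22.1103, grad_y = 2*1*0.6998 = 1.3996
  x_2 = -2.211 - 0.01*-22.1103 = -1.9899
  y_2 = 0.6998 - 0.01*1.3996 = 0.6858
f(-1.9899, 0.6858) = 5*(-1.9899)^2 + 1*0.6858^2 = 20.2694


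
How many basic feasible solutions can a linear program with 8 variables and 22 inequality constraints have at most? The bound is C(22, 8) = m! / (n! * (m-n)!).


Each vertex corresponds to some choice of n active constraints out of m, so the number of vertices is at most C(m, n) = m! / (n!(m-n)!).
m = 22, n = 8
Numerator: 22 * 21 * 20 * 19 * 18 * 17 * 16 * 15
Denominator: 8! = 40320
C(22, 8) = 319770


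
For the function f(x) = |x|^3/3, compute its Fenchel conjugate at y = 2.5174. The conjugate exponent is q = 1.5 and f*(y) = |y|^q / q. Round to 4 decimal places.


The conjugate exponent q satisfies 1/p + 1/q = 1.
p = 3, so q = 3/(3 - 1) = 1.5
|y|^q = 2.5174^1.5 = 3.9942
f*(2.5174) = 3.9942 / 1.5 = 2.6628


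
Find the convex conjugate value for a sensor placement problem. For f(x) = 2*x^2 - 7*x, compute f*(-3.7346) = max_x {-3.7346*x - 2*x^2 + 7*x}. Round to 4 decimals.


f*(y) = sup_x {y*x - a*x^2 - b*x} = sup_x {(y-b)*x - a*x^2}
FOC: (y - b) - 2a*x = 0 => x* = (y - b)/(2a)
x* = (-3.7346 + 7)/(2*2) = 0.8164
f*(-3.7346) = (y-b)^2/(4a) = (-3.7346 + 7)^2/(4*2)
= 10.6628/8 = 1.3329


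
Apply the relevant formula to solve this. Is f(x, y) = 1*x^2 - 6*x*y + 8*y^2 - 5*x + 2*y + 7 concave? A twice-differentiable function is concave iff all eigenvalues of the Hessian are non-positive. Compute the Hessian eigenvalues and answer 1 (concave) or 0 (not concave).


The Hessian of f(x,y) = 1*x^2 - 6*x*y + 8*y^2 - 5*x + 2*y + 7 is:
H = [[2, -6], [-6, 16]]
Trace = 2 + 16 = 18
Determinant = 2*16 - (-6)^2 = -4
Discriminant = (18)^2 - 4*-4 = 340.0
Eigenvalues: lambda_1 = -0.2195, lambda_2 = 18.2195
The function is not concave.

0


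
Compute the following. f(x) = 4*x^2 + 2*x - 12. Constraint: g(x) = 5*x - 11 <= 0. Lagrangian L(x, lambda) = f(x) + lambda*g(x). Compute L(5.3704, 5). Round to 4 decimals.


Step 1: Evaluate f(x).
f(5.3704) = 4*5.3704^2 + 2*5.3704 - 12 = 114.1056
Step 2: Evaluate g(x).
g(5.3704) = 5*5.3704 - 11 = 15.852
Step 3: Compute Lagrangian.
L = 114.1056 + 5*15.852 = 193.3656


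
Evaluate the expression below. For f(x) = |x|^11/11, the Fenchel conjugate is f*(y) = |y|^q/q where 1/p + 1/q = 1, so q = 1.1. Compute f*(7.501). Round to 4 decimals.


The conjugate exponent q satisfies 1/p + 1/q = 1.
p = 11, so q = 11/(11 - 1) = 1.1
|y|^q = 7.501^1.1 = 9.1755
f*(7.501) = 9.1755 / 1.1 = 8.3414


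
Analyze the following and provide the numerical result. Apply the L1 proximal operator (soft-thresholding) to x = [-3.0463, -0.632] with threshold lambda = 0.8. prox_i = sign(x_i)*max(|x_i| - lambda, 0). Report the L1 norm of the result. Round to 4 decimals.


Soft-thresholding with lambda = 0.8:
prox(-3.0463) = sign(-3.0463)*max(|-3.0463| - 0.8, 0) = -2.2463
prox(-0.632) = sign(-0.632)*max(|-0.632| - 0.8, 0) = 0.0
prox(x) = [-2.2463, 0.0]
||prox(x)||_1 = 2.2463 + 0.0 = 2.2463


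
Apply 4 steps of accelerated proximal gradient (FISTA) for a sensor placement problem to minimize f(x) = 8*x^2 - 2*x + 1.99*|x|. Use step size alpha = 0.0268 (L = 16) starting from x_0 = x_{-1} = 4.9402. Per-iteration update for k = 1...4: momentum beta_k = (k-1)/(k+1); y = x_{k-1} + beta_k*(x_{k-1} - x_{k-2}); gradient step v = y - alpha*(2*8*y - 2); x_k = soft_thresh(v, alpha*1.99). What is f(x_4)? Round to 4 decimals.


FISTA on f(x) = 8*x^2 - 2*x + 1.99*|x|
L = 16, alpha = 0.0268
Iteration 1: beta = 0.0, y = 4.9402 + 0.0*(4.9402 - 4.9402) = 4.9402
  grad(y) = 77.0432, v = y - alpha*grad = 2.8754
  prox(v) = soft_thresh(2.8754, 0.0533) = 2.8221
Iteration 2: beta = 0.3333, y = 2.8221 + 0.3333*(2.8221 - 4.9402) = 2.1161
  grad(y) = 31.8573, v = y - alpha*grad = 1.2623
  prox(v) = soft_thresh(1.2623, 0.0533) = 1.209
Iteration 3: beta = 0.5, y = 1.209 + 0.5*(1.209 - 2.8221) = 0.4024
  grad(y) = 4.4385, v = y - alpha*grad = 0.2835
  prox(v) = soft_thresh(0.2835, 0.0533) = 0.2301
Iteration 4: beta = 0.6, y = 0.2301 + 0.6*(0.2301 - 1.209) = -0.3572
  grad(y) = -7.715, v = y - alpha*grad = -0.1504
  prox(v) = soft_thresh(-0.1504, 0.0533) = -0.0971
f(x_4) = 8*(-0.0971)^2 - 2*(-0.0971) + 1.99*|-0.0971| = 0.4628


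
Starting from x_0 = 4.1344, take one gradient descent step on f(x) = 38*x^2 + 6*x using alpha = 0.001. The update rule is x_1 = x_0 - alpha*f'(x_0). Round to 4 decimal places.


We compute the gradient at x_0 and apply the update.
f'(x) = 76*x + 6
f'(4.1344) = 76*4.1344 + 6 = 320.2144
x_1 = 4.1344 - 0.001*320.2144 = 3.8142


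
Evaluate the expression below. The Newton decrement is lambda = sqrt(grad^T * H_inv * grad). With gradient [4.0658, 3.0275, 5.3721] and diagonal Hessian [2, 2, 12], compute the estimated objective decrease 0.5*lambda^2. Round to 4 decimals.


Step 1: H is diagonal, so H^(-1) * g = [2.0329, 1.5138, 0.4477].
Step 2: g^T H^(-1) g = sum_i g_i^2 / H_ii
  = (4.0658)^2/2 + (3.0275)^2/2 + (5.3721)^2/12
  = 8.2654 + 4.5829 + 2.405 = 15.2532
Step 3: Objective decrease = 0.5 * g^T H^(-1) g = 7.6266


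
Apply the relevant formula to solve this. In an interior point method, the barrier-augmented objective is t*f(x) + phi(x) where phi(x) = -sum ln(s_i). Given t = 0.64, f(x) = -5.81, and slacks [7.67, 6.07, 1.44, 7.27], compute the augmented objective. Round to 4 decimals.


Step 1: Compute log-barrier.
ln values: [2.0373, 1.8034, 0.3646, 1.9838]
phi = -(2.0373 + 1.8034 + 0.3646 + 1.9838) = -6.1891
Step 2: Compute augmented objective.
t*f(x) = 0.64*-5.81 = -3.7184
Total = -3.7184 - 6.1891 = -9.9075
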